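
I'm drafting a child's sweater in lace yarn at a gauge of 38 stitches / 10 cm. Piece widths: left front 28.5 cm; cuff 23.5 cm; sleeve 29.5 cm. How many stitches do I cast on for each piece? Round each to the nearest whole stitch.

Rate = 38/10 = 3.8 sts per cm.
left front: 28.5 × 3.8 = 108.30 → 108.
cuff: 23.5 × 3.8 = 89.30 → 89.
sleeve: 29.5 × 3.8 = 112.10 → 112.

left front 108; cuff 89; sleeve 112.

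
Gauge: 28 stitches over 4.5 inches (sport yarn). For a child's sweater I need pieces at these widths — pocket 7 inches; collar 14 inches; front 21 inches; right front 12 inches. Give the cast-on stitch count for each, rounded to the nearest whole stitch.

Rate = 28/4.5 = 6.222 sts per in.
pocket: 7 × 6.222 = 43.56 → 44.
collar: 14 × 6.222 = 87.11 → 87.
front: 21 × 6.222 = 130.67 → 131.
right front: 12 × 6.222 = 74.67 → 75.

pocket 44; collar 87; front 131; right front 75.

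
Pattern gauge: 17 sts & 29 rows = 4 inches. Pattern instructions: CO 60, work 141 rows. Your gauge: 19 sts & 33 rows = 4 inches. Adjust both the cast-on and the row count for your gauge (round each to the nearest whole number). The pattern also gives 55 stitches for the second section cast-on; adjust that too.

Cast on 67 stitches; work 160 rows; second section cast-on 61 stitches.

Stitches: 60 × 19/17 = 67.06 → 67.
Rows: 141 × 33/29 = 160.45 → 160.
second section cast-on: 55 × 19/17 = 61.47 → 61.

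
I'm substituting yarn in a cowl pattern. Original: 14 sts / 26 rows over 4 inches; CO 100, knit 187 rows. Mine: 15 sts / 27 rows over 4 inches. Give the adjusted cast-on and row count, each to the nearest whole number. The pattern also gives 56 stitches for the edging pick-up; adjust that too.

Cast on 107 stitches; work 194 rows; edging pick-up 60 stitches.

Stitches: 100 × 15/14 = 107.14 → 107.
Rows: 187 × 27/26 = 194.19 → 194.
edging pick-up: 56 × 15/14 = 60.00 → 60.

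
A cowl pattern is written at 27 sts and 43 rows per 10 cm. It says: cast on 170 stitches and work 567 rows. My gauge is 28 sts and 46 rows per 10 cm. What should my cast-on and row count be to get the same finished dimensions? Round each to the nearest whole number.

Cast on 176 stitches; work 607 rows.

Stitches: 170 × 28/27 = 176.30 → 176.
Rows: 567 × 46/43 = 606.56 → 607.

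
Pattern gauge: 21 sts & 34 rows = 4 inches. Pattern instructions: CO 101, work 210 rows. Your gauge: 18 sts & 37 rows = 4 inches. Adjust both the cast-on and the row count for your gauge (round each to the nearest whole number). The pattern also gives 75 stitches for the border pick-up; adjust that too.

Stitches: 101 × 18/21 = 86.57 → 87.
Rows: 210 × 37/34 = 228.53 → 229.
border pick-up: 75 × 18/21 = 64.29 → 64.

Cast on 87 stitches; work 229 rows; border pick-up 64 stitches.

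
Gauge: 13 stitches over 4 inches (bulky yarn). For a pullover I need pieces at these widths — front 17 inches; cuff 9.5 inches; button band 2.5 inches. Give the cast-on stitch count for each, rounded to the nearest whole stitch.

Rate = 13/4 = 3.25 sts per in.
front: 17 × 3.25 = 55.25 → 55.
cuff: 9.5 × 3.25 = 30.88 → 31.
button band: 2.5 × 3.25 = 8.12 → 8.

front 55; cuff 31; button band 8.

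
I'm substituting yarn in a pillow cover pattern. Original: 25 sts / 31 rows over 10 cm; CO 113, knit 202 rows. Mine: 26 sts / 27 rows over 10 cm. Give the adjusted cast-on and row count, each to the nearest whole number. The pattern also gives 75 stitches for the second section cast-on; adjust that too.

Cast on 118 stitches; work 176 rows; second section cast-on 78 stitches.

Stitches: 113 × 26/25 = 117.52 → 118.
Rows: 202 × 27/31 = 175.94 → 176.
second section cast-on: 75 × 26/25 = 78.00 → 78.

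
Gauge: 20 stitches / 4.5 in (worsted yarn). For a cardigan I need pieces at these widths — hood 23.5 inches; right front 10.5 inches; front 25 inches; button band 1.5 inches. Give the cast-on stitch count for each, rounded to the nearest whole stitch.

Rate = 20/4.5 = 4.444 sts per in.
hood: 23.5 × 4.444 = 104.44 → 104.
right front: 10.5 × 4.444 = 46.67 → 47.
front: 25 × 4.444 = 111.11 → 111.
button band: 1.5 × 4.444 = 6.67 → 7.

hood 104; right front 47; front 111; button band 7.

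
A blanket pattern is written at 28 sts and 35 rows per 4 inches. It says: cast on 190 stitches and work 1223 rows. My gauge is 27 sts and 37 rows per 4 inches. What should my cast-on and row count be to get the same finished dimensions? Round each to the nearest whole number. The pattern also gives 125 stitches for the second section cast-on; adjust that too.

Cast on 183 stitches; work 1293 rows; second section cast-on 121 stitches.

Stitches: 190 × 27/28 = 183.21 → 183.
Rows: 1223 × 37/35 = 1292.89 → 1293.
second section cast-on: 125 × 27/28 = 120.54 → 121.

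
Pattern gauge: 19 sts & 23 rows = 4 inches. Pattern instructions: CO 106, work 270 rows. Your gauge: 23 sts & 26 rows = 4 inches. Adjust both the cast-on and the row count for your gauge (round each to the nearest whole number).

Stitches: 106 × 23/19 = 128.32 → 128.
Rows: 270 × 26/23 = 305.22 → 305.

Cast on 128 stitches; work 305 rows.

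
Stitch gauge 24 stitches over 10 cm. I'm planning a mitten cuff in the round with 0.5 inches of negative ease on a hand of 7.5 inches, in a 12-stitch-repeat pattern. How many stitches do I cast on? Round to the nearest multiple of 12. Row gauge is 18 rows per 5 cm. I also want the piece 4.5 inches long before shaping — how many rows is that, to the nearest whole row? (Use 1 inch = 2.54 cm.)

Cast on 48 stitches; work 41 rows.

Finished = 7.5 − 0.5 = 7 inches.
7 inches × 2.54 = 17.78 cm.
24/10 = 2.4 sts per cm; 17.78 × 2.4 = 42.67 sts.
Nearest multiple of 12 → 48.
4.5 inches = 11.43 cm; × 3.6 = 41.15 → 41 rows.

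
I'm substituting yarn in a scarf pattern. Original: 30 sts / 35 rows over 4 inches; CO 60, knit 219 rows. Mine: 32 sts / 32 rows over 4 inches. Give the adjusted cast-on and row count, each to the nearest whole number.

Cast on 64 stitches; work 200 rows.

Stitches: 60 × 32/30 = 64.00 → 64.
Rows: 219 × 32/35 = 200.23 → 200.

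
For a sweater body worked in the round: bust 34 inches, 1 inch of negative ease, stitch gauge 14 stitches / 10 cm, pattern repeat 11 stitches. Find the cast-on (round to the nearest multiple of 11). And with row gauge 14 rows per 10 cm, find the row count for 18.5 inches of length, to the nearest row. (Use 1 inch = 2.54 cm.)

Finished = 34 − 1 = 33 inches.
33 inches × 2.54 = 83.82 cm.
14/10 = 1.4 sts per cm; 83.82 × 1.4 = 117.35 sts.
Nearest multiple of 11 → 121.
18.5 inches = 46.99 cm; × 1.4 = 65.79 → 66 rows.

Cast on 121 stitches; work 66 rows.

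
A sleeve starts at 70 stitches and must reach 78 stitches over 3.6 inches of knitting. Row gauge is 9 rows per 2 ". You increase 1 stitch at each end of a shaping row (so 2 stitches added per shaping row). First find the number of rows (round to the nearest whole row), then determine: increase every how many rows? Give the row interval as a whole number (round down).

Rows = 3.6 × 4.5 = 16.2 → 16 rows.
Stitches to add: 8 → 4 shaping rows (at 2 st each).
16 / 4 = 4.00 → every 4 rows.

Increase every 4th row.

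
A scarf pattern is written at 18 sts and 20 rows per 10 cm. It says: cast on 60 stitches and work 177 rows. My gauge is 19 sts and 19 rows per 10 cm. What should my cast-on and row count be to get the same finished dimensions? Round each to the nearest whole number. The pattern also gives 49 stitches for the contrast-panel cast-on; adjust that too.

Stitches: 60 × 19/18 = 63.33 → 63.
Rows: 177 × 19/20 = 168.15 → 168.
contrast-panel cast-on: 49 × 19/18 = 51.72 → 52.

Cast on 63 stitches; work 168 rows; contrast-panel cast-on 52 stitches.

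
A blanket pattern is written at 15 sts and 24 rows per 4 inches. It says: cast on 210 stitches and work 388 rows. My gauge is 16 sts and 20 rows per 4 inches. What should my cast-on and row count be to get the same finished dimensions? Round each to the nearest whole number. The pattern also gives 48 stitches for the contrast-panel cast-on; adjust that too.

Stitches: 210 × 16/15 = 224.00 → 224.
Rows: 388 × 20/24 = 323.33 → 323.
contrast-panel cast-on: 48 × 16/15 = 51.20 → 51.

Cast on 224 stitches; work 323 rows; contrast-panel cast-on 51 stitches.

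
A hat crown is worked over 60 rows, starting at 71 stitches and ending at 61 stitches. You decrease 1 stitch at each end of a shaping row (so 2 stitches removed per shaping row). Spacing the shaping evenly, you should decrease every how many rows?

Decrease every 12th row.

Stitches to remove: |61 − 71| = 10.
Shaping rows needed: 10 / 2 = 5.
60 rows / 5 = every 12 rows.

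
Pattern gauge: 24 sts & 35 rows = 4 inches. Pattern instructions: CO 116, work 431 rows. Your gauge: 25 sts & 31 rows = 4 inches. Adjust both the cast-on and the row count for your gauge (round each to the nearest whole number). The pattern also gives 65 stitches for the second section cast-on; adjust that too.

Cast on 121 stitches; work 382 rows; second section cast-on 68 stitches.

Stitches: 116 × 25/24 = 120.83 → 121.
Rows: 431 × 31/35 = 381.74 → 382.
second section cast-on: 65 × 25/24 = 67.71 → 68.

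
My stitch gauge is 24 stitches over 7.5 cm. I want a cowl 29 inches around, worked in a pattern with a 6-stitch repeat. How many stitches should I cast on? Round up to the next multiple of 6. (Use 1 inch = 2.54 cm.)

29 in = 29 × 2.54 = 73.66 cm.
24 / 7.5 = 3.2 sts/cm.
73.66 × 3.2 = 235.71 sts.
→ 240.

Cast on 240 stitches.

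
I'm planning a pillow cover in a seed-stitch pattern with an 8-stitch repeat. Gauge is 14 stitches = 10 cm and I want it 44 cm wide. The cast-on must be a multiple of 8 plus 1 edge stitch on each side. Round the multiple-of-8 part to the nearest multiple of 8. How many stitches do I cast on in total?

14 / 10 = 1.4 sts per cm.
44 × 1.4 = 61.60 sts.
Less 2 edge sts → 59.60 for the repeat.
Nearest multiple of 8: 56.
Add back 2 edge sts → 58.

CO 58 sts.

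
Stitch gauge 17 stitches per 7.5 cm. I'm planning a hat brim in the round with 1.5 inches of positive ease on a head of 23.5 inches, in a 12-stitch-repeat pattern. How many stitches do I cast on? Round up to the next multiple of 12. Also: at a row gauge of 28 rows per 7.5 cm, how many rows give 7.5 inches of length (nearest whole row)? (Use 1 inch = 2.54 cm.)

Cast on 144 stitches; work 71 rows.

Finished = 23.5 + 1.5 = 25 inches.
25 inches × 2.54 = 63.50 cm.
17/7.5 = 2.267 sts per cm; 63.50 × 2.267 = 143.93 sts.
Next multiple of 12 → 144.
7.5 inches = 19.05 cm; × 3.733 = 71.12 → 71 rows.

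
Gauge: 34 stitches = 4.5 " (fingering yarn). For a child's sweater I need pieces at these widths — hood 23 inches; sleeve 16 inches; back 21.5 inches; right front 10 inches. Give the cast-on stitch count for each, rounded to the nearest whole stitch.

Rate = 34/4.5 = 7.556 sts per in.
hood: 23 × 7.556 = 173.78 → 174.
sleeve: 16 × 7.556 = 120.89 → 121.
back: 21.5 × 7.556 = 162.44 → 162.
right front: 10 × 7.556 = 75.56 → 76.

hood 174; sleeve 121; back 162; right front 76.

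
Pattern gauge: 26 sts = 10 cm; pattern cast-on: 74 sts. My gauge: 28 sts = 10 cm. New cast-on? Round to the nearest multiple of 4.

80 stitches.

Scale factor = 28 / 26 = 1.077.
74 × 28 / 26 = 79.69 sts.
→ 80 sts.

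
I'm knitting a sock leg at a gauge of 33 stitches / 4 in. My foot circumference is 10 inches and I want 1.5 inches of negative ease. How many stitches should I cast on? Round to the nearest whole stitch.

Finished = 10 − 1.5 = 8.5 in.
33 / 4 = 8.25 sts per inch.
8.50 × 8.25 = 70.12 sts.
→ 70 sts.

70 stitches.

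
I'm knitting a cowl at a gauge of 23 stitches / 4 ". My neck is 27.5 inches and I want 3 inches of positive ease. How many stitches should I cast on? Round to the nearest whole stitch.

175 stitches.

Finished = 27.5 + 3 = 30.5 in.
23 / 4 = 5.75 sts per inch.
30.50 × 5.75 = 175.38 sts.
→ 175 sts.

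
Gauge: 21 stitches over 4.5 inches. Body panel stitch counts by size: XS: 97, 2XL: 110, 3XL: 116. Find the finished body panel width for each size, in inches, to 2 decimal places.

XS 20.79 inches; 2XL 23.57 inches; 3XL 24.86 inches.

21/4.5 = 4.667 sts per in.
XS: 97 / 4.667 = 20.786 → 20.79 in.
2XL: 110 / 4.667 = 23.571 → 23.57 in.
3XL: 116 / 4.667 = 24.857 → 24.86 in.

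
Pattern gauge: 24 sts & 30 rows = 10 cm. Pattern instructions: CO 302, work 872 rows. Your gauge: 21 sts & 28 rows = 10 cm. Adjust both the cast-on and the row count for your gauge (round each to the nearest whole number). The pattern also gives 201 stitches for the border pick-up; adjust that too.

Cast on 264 stitches; work 814 rows; border pick-up 176 stitches.

Stitches: 302 × 21/24 = 264.25 → 264.
Rows: 872 × 28/30 = 813.87 → 814.
border pick-up: 201 × 21/24 = 175.88 → 176.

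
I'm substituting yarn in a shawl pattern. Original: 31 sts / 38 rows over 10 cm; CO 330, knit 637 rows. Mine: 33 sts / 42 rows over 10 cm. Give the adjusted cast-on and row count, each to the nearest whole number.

Cast on 351 stitches; work 704 rows.

Stitches: 330 × 33/31 = 351.29 → 351.
Rows: 637 × 42/38 = 704.05 → 704.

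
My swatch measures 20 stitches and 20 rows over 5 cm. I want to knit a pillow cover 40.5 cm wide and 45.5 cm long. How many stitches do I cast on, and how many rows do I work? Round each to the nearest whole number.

Cast on 162 stitches and work 182 rows.

Stitch gauge = 20/5 = 4 sts/cm; 40.5 × 4 = 162.00 → 162 sts.
Row gauge = 20/5 = 4 rows/cm; 45.5 × 4 = 182.00 → 182 rows.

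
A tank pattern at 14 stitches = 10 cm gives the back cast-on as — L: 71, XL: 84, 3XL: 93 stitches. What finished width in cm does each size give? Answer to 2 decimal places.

L 50.71 cm; XL 60.00 cm; 3XL 66.43 cm.

14/10 = 1.4 sts per cm.
L: 71 / 1.4 = 50.714 → 50.71 cm.
XL: 84 / 1.4 = 60.000 → 60.00 cm.
3XL: 93 / 1.4 = 66.429 → 66.43 cm.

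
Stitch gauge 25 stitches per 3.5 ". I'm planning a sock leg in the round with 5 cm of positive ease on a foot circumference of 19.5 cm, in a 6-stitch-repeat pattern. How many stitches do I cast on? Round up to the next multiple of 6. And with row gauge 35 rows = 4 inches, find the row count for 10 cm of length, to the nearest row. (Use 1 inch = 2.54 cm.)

Finished = 19.5 + 5 = 24.5 cm.
24.5 cm × 1/2.54 = 9.65 inches.
25/3.5 = 7.143 sts per in; 9.65 × 7.143 = 68.90 sts.
Next multiple of 6 → 72.
10 cm = 3.94 inches; × 8.75 = 34.45 → 34 rows.

Cast on 72 stitches; work 34 rows.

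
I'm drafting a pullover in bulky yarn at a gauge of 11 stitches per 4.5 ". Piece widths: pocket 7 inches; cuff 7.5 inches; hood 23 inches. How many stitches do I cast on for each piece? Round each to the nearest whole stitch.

Rate = 11/4.5 = 2.444 sts per in.
pocket: 7 × 2.444 = 17.11 → 17.
cuff: 7.5 × 2.444 = 18.33 → 18.
hood: 23 × 2.444 = 56.22 → 56.

pocket 17; cuff 18; hood 56.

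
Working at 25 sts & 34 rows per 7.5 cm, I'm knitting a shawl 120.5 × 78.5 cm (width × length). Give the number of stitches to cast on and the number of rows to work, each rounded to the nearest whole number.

Stitch gauge = 25/7.5 = 3.333 sts/cm; 120.5 × 3.333 = 401.67 → 402 sts.
Row gauge = 34/7.5 = 4.533 rows/cm; 78.5 × 4.533 = 355.87 → 356 rows.

Cast on 402 stitches and work 356 rows.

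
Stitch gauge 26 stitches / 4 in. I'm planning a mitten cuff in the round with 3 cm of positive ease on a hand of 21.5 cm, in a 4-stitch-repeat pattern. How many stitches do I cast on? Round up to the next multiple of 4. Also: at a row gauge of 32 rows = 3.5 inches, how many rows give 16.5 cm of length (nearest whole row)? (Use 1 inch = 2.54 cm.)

Finished = 21.5 + 3 = 24.5 cm.
24.5 cm × 1/2.54 = 9.65 inches.
26/4 = 6.5 sts per in; 9.65 × 6.5 = 62.70 sts.
Next multiple of 4 → 64.
16.5 cm = 6.50 inches; × 9.143 = 59.39 → 59 rows.

Cast on 64 stitches; work 59 rows.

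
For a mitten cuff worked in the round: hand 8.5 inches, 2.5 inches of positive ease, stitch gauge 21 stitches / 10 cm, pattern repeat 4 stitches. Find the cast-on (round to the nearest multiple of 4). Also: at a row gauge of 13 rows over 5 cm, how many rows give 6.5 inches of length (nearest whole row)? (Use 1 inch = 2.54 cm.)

Cast on 60 stitches; work 43 rows.

Finished = 8.5 + 2.5 = 11 inches.
11 inches × 2.54 = 27.94 cm.
21/10 = 2.1 sts per cm; 27.94 × 2.1 = 58.67 sts.
Nearest multiple of 4 → 60.
6.5 inches = 16.51 cm; × 2.6 = 42.93 → 43 rows.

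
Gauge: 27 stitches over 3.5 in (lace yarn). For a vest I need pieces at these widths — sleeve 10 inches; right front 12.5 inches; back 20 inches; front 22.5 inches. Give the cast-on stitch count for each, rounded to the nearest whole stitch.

Rate = 27/3.5 = 7.714 sts per in.
sleeve: 10 × 7.714 = 77.14 → 77.
right front: 12.5 × 7.714 = 96.43 → 96.
back: 20 × 7.714 = 154.29 → 154.
front: 22.5 × 7.714 = 173.57 → 174.

sleeve 77; right front 96; back 154; front 174.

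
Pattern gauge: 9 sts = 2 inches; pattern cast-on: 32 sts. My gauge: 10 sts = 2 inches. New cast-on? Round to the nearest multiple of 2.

CO 36 sts.

Scale factor = 10 / 9 = 1.111.
32 × 10 / 9 = 35.56 sts.
→ 36 sts.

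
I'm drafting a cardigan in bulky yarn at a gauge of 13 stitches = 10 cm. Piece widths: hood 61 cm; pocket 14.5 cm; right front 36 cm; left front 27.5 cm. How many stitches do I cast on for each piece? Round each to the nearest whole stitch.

hood 79; pocket 19; right front 47; left front 36.

Rate = 13/10 = 1.3 sts per cm.
hood: 61 × 1.3 = 79.30 → 79.
pocket: 14.5 × 1.3 = 18.85 → 19.
right front: 36 × 1.3 = 46.80 → 47.
left front: 27.5 × 1.3 = 35.75 → 36.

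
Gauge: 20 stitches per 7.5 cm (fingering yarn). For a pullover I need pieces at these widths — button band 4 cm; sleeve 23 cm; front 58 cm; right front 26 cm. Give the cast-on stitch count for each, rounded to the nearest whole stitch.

button band 11; sleeve 61; front 155; right front 69.

Rate = 20/7.5 = 2.667 sts per cm.
button band: 4 × 2.667 = 10.67 → 11.
sleeve: 23 × 2.667 = 61.33 → 61.
front: 58 × 2.667 = 154.67 → 155.
right front: 26 × 2.667 = 69.33 → 69.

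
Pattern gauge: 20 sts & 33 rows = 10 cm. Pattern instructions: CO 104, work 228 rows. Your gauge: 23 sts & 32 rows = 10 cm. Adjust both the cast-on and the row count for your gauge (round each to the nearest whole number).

Stitches: 104 × 23/20 = 119.60 → 120.
Rows: 228 × 32/33 = 221.09 → 221.

Cast on 120 stitches; work 221 rows.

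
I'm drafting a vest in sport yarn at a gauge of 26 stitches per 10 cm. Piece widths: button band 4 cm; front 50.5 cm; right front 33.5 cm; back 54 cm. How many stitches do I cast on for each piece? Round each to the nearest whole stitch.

Rate = 26/10 = 2.6 sts per cm.
button band: 4 × 2.6 = 10.40 → 10.
front: 50.5 × 2.6 = 131.30 → 131.
right front: 33.5 × 2.6 = 87.10 → 87.
back: 54 × 2.6 = 140.40 → 140.

button band 10; front 131; right front 87; back 140.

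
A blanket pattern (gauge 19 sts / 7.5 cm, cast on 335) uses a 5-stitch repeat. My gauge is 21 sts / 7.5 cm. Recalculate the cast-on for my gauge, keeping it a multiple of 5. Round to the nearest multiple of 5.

CO 370 sts.

335 × 21 / 19 = 370.26.
Nearest multiple of 5: 370.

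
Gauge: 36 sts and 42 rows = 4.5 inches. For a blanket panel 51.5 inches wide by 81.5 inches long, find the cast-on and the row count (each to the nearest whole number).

Cast on 412 stitches and work 761 rows.

Stitch gauge = 36/4.5 = 8 sts/in; 51.5 × 8 = 412.00 → 412 sts.
Row gauge = 42/4.5 = 9.333 rows/in; 81.5 × 9.333 = 760.67 → 761 rows.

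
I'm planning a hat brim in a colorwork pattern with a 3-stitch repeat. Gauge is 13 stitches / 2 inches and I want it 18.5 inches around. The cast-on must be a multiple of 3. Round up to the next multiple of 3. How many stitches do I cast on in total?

13 / 2 = 6.5 sts per inch.
18.5 × 6.5 = 120.25 sts.
Next multiple of 3: 123.

CO 123 sts.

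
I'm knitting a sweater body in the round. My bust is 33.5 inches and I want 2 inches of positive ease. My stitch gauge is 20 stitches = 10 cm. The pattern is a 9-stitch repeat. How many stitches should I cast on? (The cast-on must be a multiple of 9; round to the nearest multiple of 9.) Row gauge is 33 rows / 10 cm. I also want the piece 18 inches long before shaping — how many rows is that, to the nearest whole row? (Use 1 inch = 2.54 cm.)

Cast on 180 stitches; work 151 rows.

Finished = 33.5 + 2 = 35.5 inches.
35.5 inches × 2.54 = 90.17 cm.
20/10 = 2 sts per cm; 90.17 × 2 = 180.34 sts.
Nearest multiple of 9 → 180.
18 inches = 45.72 cm; × 3.3 = 150.88 → 151 rows.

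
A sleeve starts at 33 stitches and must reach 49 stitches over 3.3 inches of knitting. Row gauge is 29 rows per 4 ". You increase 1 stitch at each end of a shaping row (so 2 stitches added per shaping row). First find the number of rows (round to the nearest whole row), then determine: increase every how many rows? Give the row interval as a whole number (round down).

Rows = 3.3 × 7.25 = 23.9 → 24 rows.
Stitches to add: 16 → 8 shaping rows (at 2 st each).
24 / 8 = 3.00 → every 3 rows.

Increase every 3rd row.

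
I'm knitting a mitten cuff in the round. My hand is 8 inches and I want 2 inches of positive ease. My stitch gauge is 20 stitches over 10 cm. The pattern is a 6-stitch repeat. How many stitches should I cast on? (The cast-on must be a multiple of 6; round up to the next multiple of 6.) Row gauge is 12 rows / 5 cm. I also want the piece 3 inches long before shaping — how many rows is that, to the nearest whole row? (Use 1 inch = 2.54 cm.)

Cast on 54 stitches; work 18 rows.

Finished = 8 + 2 = 10 inches.
10 inches × 2.54 = 25.40 cm.
20/10 = 2 sts per cm; 25.40 × 2 = 50.80 sts.
Next multiple of 6 → 54.
3 inches = 7.62 cm; × 2.4 = 18.29 → 18 rows.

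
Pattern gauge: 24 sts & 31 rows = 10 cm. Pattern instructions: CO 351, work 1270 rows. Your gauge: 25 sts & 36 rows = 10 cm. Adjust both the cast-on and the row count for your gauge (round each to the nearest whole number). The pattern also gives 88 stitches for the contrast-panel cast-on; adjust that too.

Cast on 366 stitches; work 1475 rows; contrast-panel cast-on 92 stitches.

Stitches: 351 × 25/24 = 365.62 → 366.
Rows: 1270 × 36/31 = 1474.84 → 1475.
contrast-panel cast-on: 88 × 25/24 = 91.67 → 92.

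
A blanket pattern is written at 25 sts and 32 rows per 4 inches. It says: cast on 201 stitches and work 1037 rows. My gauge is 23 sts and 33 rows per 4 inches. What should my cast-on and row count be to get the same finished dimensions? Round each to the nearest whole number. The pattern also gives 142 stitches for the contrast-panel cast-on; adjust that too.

Cast on 185 stitches; work 1069 rows; contrast-panel cast-on 131 stitches.

Stitches: 201 × 23/25 = 184.92 → 185.
Rows: 1037 × 33/32 = 1069.41 → 1069.
contrast-panel cast-on: 142 × 23/25 = 130.64 → 131.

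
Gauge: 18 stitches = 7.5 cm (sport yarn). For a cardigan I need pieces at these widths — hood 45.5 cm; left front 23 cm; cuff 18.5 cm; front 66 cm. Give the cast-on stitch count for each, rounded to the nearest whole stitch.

Rate = 18/7.5 = 2.4 sts per cm.
hood: 45.5 × 2.4 = 109.20 → 109.
left front: 23 × 2.4 = 55.20 → 55.
cuff: 18.5 × 2.4 = 44.40 → 44.
front: 66 × 2.4 = 158.40 → 158.

hood 109; left front 55; cuff 44; front 158.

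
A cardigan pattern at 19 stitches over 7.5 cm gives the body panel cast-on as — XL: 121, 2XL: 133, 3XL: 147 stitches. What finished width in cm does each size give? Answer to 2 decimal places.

XL 47.76 cm; 2XL 52.50 cm; 3XL 58.03 cm.

19/7.5 = 2.533 sts per cm.
XL: 121 / 2.533 = 47.763 → 47.76 cm.
2XL: 133 / 2.533 = 52.500 → 52.50 cm.
3XL: 147 / 2.533 = 58.026 → 58.03 cm.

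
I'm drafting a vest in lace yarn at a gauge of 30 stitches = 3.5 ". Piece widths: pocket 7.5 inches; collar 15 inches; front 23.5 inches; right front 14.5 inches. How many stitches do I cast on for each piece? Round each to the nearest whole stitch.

pocket 64; collar 129; front 201; right front 124.

Rate = 30/3.5 = 8.571 sts per in.
pocket: 7.5 × 8.571 = 64.29 → 64.
collar: 15 × 8.571 = 128.57 → 129.
front: 23.5 × 8.571 = 201.43 → 201.
right front: 14.5 × 8.571 = 124.29 → 124.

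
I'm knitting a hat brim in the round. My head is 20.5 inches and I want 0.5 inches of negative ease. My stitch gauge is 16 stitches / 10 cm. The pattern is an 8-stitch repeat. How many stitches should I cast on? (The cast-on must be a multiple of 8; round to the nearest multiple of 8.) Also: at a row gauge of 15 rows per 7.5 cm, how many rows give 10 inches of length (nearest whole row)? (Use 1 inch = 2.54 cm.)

Finished = 20.5 − 0.5 = 20 inches.
20 inches × 2.54 = 50.80 cm.
16/10 = 1.6 sts per cm; 50.80 × 1.6 = 81.28 sts.
Nearest multiple of 8 → 80.
10 inches = 25.40 cm; × 2 = 50.80 → 51 rows.

Cast on 80 stitches; work 51 rows.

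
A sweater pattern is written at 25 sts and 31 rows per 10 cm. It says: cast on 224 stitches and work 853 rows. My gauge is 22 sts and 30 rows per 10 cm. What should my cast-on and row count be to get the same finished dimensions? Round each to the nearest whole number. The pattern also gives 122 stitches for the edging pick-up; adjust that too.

Cast on 197 stitches; work 825 rows; edging pick-up 107 stitches.

Stitches: 224 × 22/25 = 197.12 → 197.
Rows: 853 × 30/31 = 825.48 → 825.
edging pick-up: 122 × 22/25 = 107.36 → 107.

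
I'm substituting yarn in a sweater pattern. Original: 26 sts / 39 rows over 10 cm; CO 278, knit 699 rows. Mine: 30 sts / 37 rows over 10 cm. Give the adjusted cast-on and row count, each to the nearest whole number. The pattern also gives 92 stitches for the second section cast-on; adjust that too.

Cast on 321 stitches; work 663 rows; second section cast-on 106 stitches.

Stitches: 278 × 30/26 = 320.77 → 321.
Rows: 699 × 37/39 = 663.15 → 663.
second section cast-on: 92 × 30/26 = 106.15 → 106.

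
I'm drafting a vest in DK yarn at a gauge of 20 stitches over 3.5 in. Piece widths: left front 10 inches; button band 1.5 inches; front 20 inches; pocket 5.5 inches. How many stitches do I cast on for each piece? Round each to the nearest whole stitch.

Rate = 20/3.5 = 5.714 sts per in.
left front: 10 × 5.714 = 57.14 → 57.
button band: 1.5 × 5.714 = 8.57 → 9.
front: 20 × 5.714 = 114.29 → 114.
pocket: 5.5 × 5.714 = 31.43 → 31.

left front 57; button band 9; front 114; pocket 31.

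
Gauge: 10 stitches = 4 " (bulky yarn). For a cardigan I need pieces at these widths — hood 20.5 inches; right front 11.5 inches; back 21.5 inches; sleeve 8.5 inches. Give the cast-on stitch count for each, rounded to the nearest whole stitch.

hood 51; right front 29; back 54; sleeve 21.

Rate = 10/4 = 2.5 sts per in.
hood: 20.5 × 2.5 = 51.25 → 51.
right front: 11.5 × 2.5 = 28.75 → 29.
back: 21.5 × 2.5 = 53.75 → 54.
sleeve: 8.5 × 2.5 = 21.25 → 21.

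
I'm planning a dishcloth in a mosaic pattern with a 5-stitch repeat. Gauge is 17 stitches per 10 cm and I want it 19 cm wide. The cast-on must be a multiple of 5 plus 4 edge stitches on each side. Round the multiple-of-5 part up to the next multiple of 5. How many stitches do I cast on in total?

17 / 10 = 1.7 sts per cm.
19 × 1.7 = 32.30 sts.
Less 8 edge sts → 24.30 for the repeat.
Next multiple of 5: 25.
Add back 8 edge sts → 33.

CO 33 sts.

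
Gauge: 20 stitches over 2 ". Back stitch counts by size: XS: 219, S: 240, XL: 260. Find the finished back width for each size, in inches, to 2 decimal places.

20/2 = 10 sts per in.
XS: 219 / 10 = 21.900 → 21.90 in.
S: 240 / 10 = 24.000 → 24.00 in.
XL: 260 / 10 = 26.000 → 26.00 in.

XS 21.90 inches; S 24.00 inches; XL 26.00 inches.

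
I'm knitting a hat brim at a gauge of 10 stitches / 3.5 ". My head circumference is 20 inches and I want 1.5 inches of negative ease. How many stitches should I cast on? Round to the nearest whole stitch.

Finished = 20 − 1.5 = 18.5 in.
10 / 3.5 = 2.857 sts per inch.
18.50 × 2.857 = 52.86 sts.
→ 53 sts.

Cast on 53 stitches.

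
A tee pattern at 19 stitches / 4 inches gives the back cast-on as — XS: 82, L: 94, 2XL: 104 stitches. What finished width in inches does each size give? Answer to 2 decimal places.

XS 17.26 inches; L 19.79 inches; 2XL 21.89 inches.

19/4 = 4.75 sts per in.
XS: 82 / 4.75 = 17.263 → 17.26 in.
L: 94 / 4.75 = 19.789 → 19.79 in.
2XL: 104 / 4.75 = 21.895 → 21.89 in.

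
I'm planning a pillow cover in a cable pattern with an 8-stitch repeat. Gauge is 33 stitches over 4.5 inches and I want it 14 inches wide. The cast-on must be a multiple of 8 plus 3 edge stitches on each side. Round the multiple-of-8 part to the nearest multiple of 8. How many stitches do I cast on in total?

33 / 4.5 = 7.333 sts per inch.
14 × 7.333 = 102.67 sts.
Less 6 edge sts → 96.67 for the repeat.
Nearest multiple of 8: 96.
Add back 6 edge sts → 102.

102 stitches.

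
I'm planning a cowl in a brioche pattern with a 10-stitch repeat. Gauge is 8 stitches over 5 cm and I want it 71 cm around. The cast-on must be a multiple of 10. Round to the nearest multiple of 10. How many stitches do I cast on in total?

8 / 5 = 1.6 sts per cm.
71 × 1.6 = 113.60 sts.
Nearest multiple of 10: 110.

Cast on 110 stitches.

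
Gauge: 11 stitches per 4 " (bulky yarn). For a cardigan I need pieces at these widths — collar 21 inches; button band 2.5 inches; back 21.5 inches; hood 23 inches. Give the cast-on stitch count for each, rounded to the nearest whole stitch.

collar 58; button band 7; back 59; hood 63.

Rate = 11/4 = 2.75 sts per in.
collar: 21 × 2.75 = 57.75 → 58.
button band: 2.5 × 2.75 = 6.88 → 7.
back: 21.5 × 2.75 = 59.12 → 59.
hood: 23 × 2.75 = 63.25 → 63.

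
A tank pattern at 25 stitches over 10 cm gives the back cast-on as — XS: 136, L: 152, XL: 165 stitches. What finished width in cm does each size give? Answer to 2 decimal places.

XS 54.40 cm; L 60.80 cm; XL 66.00 cm.

25/10 = 2.5 sts per cm.
XS: 136 / 2.5 = 54.400 → 54.40 cm.
L: 152 / 2.5 = 60.800 → 60.80 cm.
XL: 165 / 2.5 = 66.000 → 66.00 cm.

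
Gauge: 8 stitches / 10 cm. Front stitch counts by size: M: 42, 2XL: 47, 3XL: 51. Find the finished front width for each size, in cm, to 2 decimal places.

8/10 = 0.8 sts per cm.
M: 42 / 0.8 = 52.500 → 52.50 cm.
2XL: 47 / 0.8 = 58.750 → 58.75 cm.
3XL: 51 / 0.8 = 63.750 → 63.75 cm.

M 52.50 cm; 2XL 58.75 cm; 3XL 63.75 cm.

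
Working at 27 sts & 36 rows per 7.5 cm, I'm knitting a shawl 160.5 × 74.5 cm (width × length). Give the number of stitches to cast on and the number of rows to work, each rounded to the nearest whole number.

Cast on 578 stitches and work 358 rows.

Stitch gauge = 27/7.5 = 3.6 sts/cm; 160.5 × 3.6 = 577.80 → 578 sts.
Row gauge = 36/7.5 = 4.8 rows/cm; 74.5 × 4.8 = 357.60 → 358 rows.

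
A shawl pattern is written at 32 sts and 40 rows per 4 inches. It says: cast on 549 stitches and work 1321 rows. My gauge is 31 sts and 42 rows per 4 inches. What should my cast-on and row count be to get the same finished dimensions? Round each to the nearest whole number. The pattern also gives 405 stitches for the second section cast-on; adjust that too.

Cast on 532 stitches; work 1387 rows; second section cast-on 392 stitches.

Stitches: 549 × 31/32 = 531.84 → 532.
Rows: 1321 × 42/40 = 1387.05 → 1387.
second section cast-on: 405 × 31/32 = 392.34 → 392.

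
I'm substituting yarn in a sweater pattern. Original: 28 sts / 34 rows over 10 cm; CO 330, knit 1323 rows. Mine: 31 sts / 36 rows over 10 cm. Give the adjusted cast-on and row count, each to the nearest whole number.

Cast on 365 stitches; work 1401 rows.

Stitches: 330 × 31/28 = 365.36 → 365.
Rows: 1323 × 36/34 = 1400.82 → 1401.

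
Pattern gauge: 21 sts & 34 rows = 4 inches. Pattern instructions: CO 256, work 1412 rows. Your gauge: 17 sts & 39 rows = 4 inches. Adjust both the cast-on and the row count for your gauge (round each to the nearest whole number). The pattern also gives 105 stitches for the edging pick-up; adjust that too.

Stitches: 256 × 17/21 = 207.24 → 207.
Rows: 1412 × 39/34 = 1619.65 → 1620.
edging pick-up: 105 × 17/21 = 85.00 → 85.

Cast on 207 stitches; work 1620 rows; edging pick-up 85 stitches.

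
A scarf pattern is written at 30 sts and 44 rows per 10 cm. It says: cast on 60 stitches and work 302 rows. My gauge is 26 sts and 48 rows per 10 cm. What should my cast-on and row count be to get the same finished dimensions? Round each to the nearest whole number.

Cast on 52 stitches; work 329 rows.

Stitches: 60 × 26/30 = 52.00 → 52.
Rows: 302 × 48/44 = 329.45 → 329.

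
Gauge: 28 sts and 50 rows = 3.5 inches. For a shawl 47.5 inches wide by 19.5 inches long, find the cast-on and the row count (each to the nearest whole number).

Cast on 380 stitches and work 279 rows.

Stitch gauge = 28/3.5 = 8 sts/in; 47.5 × 8 = 380.00 → 380 sts.
Row gauge = 50/3.5 = 14.286 rows/in; 19.5 × 14.286 = 278.57 → 279 rows.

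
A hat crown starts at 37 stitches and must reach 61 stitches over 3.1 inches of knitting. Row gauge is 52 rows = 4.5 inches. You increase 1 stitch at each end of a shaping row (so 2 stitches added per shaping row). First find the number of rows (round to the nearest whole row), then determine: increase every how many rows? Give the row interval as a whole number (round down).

Increase every 3rd row.

Rows = 3.1 × 11.556 = 35.8 → 36 rows.
Stitches to add: 24 → 12 shaping rows (at 2 st each).
36 / 12 = 3.00 → every 3 rows.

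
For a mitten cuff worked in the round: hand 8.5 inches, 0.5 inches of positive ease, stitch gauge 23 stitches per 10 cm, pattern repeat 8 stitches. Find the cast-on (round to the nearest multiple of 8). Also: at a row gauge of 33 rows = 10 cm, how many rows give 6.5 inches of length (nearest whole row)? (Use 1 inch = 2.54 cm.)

Cast on 56 stitches; work 54 rows.

Finished = 8.5 + 0.5 = 9 inches.
9 inches × 2.54 = 22.86 cm.
23/10 = 2.3 sts per cm; 22.86 × 2.3 = 52.58 sts.
Nearest multiple of 8 → 56.
6.5 inches = 16.51 cm; × 3.3 = 54.48 → 54 rows.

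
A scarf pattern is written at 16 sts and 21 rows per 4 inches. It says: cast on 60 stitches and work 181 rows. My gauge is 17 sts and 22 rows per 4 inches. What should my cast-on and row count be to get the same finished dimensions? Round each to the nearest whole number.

Cast on 64 stitches; work 190 rows.

Stitches: 60 × 17/16 = 63.75 → 64.
Rows: 181 × 22/21 = 189.62 → 190.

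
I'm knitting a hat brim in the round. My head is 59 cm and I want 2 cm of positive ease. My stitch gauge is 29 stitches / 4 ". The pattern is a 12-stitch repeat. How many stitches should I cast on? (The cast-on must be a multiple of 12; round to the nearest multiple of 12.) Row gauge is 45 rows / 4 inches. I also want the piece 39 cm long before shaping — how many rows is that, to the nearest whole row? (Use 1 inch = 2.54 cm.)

Cast on 180 stitches; work 173 rows.

Finished = 59 + 2 = 61 cm.
61 cm × 1/2.54 = 24.02 inches.
29/4 = 7.25 sts per in; 24.02 × 7.25 = 174.11 sts.
Nearest multiple of 12 → 180.
39 cm = 15.35 inches; × 11.25 = 172.74 → 173 rows.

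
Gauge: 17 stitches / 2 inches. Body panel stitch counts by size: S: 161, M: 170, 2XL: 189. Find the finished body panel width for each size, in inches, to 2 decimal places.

S 18.94 inches; M 20.00 inches; 2XL 22.24 inches.

17/2 = 8.5 sts per in.
S: 161 / 8.5 = 18.941 → 18.94 in.
M: 170 / 8.5 = 20.000 → 20.00 in.
2XL: 189 / 8.5 = 22.235 → 22.24 in.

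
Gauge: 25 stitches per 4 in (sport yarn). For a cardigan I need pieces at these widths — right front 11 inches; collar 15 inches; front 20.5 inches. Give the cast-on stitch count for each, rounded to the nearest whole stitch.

right front 69; collar 94; front 128.

Rate = 25/4 = 6.25 sts per in.
right front: 11 × 6.25 = 68.75 → 69.
collar: 15 × 6.25 = 93.75 → 94.
front: 20.5 × 6.25 = 128.12 → 128.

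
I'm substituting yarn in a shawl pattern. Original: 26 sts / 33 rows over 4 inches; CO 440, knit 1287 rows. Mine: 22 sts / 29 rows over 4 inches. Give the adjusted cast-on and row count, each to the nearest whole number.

Stitches: 440 × 22/26 = 372.31 → 372.
Rows: 1287 × 29/33 = 1131.00 → 1131.

Cast on 372 stitches; work 1131 rows.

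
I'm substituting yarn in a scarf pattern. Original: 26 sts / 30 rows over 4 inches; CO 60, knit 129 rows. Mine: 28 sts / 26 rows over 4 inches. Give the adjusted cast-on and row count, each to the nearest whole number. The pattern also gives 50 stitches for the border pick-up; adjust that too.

Stitches: 60 × 28/26 = 64.62 → 65.
Rows: 129 × 26/30 = 111.80 → 112.
border pick-up: 50 × 28/26 = 53.85 → 54.

Cast on 65 stitches; work 112 rows; border pick-up 54 stitches.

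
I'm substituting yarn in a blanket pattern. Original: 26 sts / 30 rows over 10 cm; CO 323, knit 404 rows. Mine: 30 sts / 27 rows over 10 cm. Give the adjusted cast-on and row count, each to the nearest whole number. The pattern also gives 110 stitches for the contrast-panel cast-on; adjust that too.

Stitches: 323 × 30/26 = 372.69 → 373.
Rows: 404 × 27/30 = 363.60 → 364.
contrast-panel cast-on: 110 × 30/26 = 126.92 → 127.

Cast on 373 stitches; work 364 rows; contrast-panel cast-on 127 stitches.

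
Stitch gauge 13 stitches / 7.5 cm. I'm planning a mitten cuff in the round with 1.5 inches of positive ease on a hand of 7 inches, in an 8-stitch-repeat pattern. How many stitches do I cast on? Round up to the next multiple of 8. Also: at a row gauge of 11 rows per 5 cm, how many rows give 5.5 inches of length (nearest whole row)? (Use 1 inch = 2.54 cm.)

Finished = 7 + 1.5 = 8.5 inches.
8.5 inches × 2.54 = 21.59 cm.
13/7.5 = 1.733 sts per cm; 21.59 × 1.733 = 37.42 sts.
Next multiple of 8 → 40.
5.5 inches = 13.97 cm; × 2.2 = 30.73 → 31 rows.

Cast on 40 stitches; work 31 rows.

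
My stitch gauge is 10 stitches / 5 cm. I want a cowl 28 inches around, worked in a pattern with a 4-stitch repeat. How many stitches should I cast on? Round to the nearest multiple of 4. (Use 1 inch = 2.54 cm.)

28 in = 28 × 2.54 = 71.12 cm.
10 / 5 = 2 sts/cm.
71.12 × 2 = 142.24 sts.
→ 144.

Cast on 144 stitches.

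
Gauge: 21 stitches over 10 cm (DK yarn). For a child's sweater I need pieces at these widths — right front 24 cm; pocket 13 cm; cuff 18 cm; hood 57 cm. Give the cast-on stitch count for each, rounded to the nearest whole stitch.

Rate = 21/10 = 2.1 sts per cm.
right front: 24 × 2.1 = 50.40 → 50.
pocket: 13 × 2.1 = 27.30 → 27.
cuff: 18 × 2.1 = 37.80 → 38.
hood: 57 × 2.1 = 119.70 → 120.

right front 50; pocket 27; cuff 38; hood 120.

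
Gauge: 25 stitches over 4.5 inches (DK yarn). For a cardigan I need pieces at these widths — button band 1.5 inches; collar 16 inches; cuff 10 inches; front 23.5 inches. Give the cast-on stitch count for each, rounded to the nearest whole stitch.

Rate = 25/4.5 = 5.556 sts per in.
button band: 1.5 × 5.556 = 8.33 → 8.
collar: 16 × 5.556 = 88.89 → 89.
cuff: 10 × 5.556 = 55.56 → 56.
front: 23.5 × 5.556 = 130.56 → 131.

button band 8; collar 89; cuff 56; front 131.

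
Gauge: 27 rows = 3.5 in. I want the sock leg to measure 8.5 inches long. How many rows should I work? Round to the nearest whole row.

Knit 66 rows.

27 rows / 3.5 in = 7.714 rows per inch.
8.5 × 7.714 = 65.57 rows.
Round to nearest → 66.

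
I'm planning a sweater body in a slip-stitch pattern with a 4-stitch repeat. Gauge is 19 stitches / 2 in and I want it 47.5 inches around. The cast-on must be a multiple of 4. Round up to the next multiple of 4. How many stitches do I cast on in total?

CO 452 sts.

19 / 2 = 9.5 sts per inch.
47.5 × 9.5 = 451.25 sts.
Next multiple of 4: 452.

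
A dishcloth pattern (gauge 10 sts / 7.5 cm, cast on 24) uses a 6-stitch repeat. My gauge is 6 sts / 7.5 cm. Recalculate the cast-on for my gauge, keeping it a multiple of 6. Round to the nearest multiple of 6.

24 × 6 / 10 = 14.40.
Nearest multiple of 6: 12.

12 stitches.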